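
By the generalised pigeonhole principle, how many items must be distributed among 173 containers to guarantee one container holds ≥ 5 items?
n = (5 − 1)·173 + 1 = 693

By the generalised pigeonhole principle, to guarantee some box contains ≥ r objects we need more than (r − 1) · k objects total. Threshold: n = (r − 1) · k + 1. With r = 5 and k = 173: n = 4 · 173 + 1 = 692 + 1 = 693. For n = 692 = 4 · 173, we can put exactly 4 objects in every box, avoiding 5 in any single one — so 693 is tight.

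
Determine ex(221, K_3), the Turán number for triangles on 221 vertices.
ex(221, K_3) = ⌊221^2/4⌋ = 12210

Mantel (1907): a triangle-free graph on n vertices has at most ⌊n^2/4⌋ edges, with equality for the complete bipartite graph K_{⌊n/2⌋, ⌈n/2⌉}. For n = 221: ⌊221^2/4⌋ = ⌊48841/4⌋ = 12210. The extremal graph is K_{110, 111}, which has 110·111 = 12210 edges.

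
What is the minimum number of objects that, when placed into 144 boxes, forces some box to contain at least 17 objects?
n = (17 − 1)·144 + 1 = 2305

By the generalised pigeonhole principle, to guarantee some box contains ≥ r objects we need more than (r − 1) · k objects total. Threshold: n = (r − 1) · k + 1. With r = 17 and k = 144: n = 16 · 144 + 1 = 2304 + 1 = 2305. For n = 2304 = 16 · 144, we can put exactly 16 objects in every box, avoiding 17 in any single one — so 2305 is tight.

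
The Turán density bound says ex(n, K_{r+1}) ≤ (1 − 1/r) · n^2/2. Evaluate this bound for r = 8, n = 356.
Turán density bound = (7/8) · 356^2/2 = 55447

Turán's theorem: ex(n, K_{r+1}) is achieved by the complete r-partite Turán graph T(n, r) with parts as balanced as possible, and is at most (1 − 1/r) · n^2/2. For r = 8, n = 356: the density bound is (7/8) · 126736/2 = 55447. The integer-valued extremum is e(T(356, 8)) = 55446, which is strictly less than the density bound 55447 since 8 ∤ 356 (the parts of T(356, 8) cannot all be equal).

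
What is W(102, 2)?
W(102, 2) = 102 + 1 = 103

A 2-term AP is any pair of integers, so a monochromatic 2-AP exists iff some colour is used at least twice. With 102 colours, the colouring i ↦ i on {1, ..., 102} uses each colour once, avoiding any monochromatic pair, so W(102, 2) > 102. For {1, ..., 103}, pigeonhole forces two integers of the same colour, which form a monochromatic 2-AP. Hence W(102, 2) = 103.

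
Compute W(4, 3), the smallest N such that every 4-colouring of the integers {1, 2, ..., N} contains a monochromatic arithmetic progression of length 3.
W(4, 3) = 76

This is a classical value, W(4, 3) = 76, established by combining an explicit 4-colouring of {1, ..., 75} with no monochromatic 3-AP (giving the lower bound W(4, 3) > 75) and a finite case analysis / exhaustive computer search showing every 4-colouring of {1, ..., 76} has such an AP.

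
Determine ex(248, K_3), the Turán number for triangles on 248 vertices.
ex(248, K_3) = ⌊248^2/4⌋ = 15376

Mantel (1907): a triangle-free graph on n vertices has at most ⌊n^2/4⌋ edges, with equality for the complete bipartite graph K_{⌊n/2⌋, ⌈n/2⌉}. For n = 248: ⌊248^2/4⌋ = ⌊61504/4⌋ = 15376. The extremal graph is K_{124, 124}, which has 124·124 = 15376 edges.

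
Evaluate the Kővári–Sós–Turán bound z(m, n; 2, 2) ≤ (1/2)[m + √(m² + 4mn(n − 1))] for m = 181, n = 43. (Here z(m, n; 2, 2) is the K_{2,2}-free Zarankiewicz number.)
z(181, 43; 2, 2) ≤ (1/2)[181 + √(181² + 4·181·43·42)] = (1/2)[181 + √1340305] = 669.3577

Kővári–Sós–Turán: let r_1, ..., r_181 be the row sums and z = Σ r_i the total number of 1s. Each pair of columns can share at most one row with both entries 1 (else a 2×2 all-ones block appears), so Σ_i C(r_i, 2) ≤ C(43, 2) = 903. By convexity Σ_i C(r_i, 2) ≥ 181·C(z/181, 2) = z(z − 181)/(2·181), giving z² − 181z − 181·43·42 ≤ 0 and hence z ≤ (1/2)[181 + √(32761 + 4·326886)] = (1/2)[181 + √1340305] ≈ (1/2)(181 + 1157.7154) = 669.3577.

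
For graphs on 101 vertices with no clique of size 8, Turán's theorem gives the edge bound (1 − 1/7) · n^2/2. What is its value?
Turán density bound = (6/7) · 101^2/2 = 30603/7 ≈ 4371.8571

Turán's theorem: ex(n, K_{r+1}) is achieved by the complete r-partite Turán graph T(n, r) with parts as balanced as possible, and is at most (1 − 1/r) · n^2/2. For r = 7, n = 101: the density bound is (6/7) · 10201/2 = 30603/7 ≈ 4371.8571. The integer-valued extremum is e(T(101, 7)) = 4371, which is strictly less than the density bound 30603/7 since 7 ∤ 101 (the parts of T(101, 7) cannot all be equal).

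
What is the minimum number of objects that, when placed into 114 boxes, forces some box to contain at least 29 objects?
n = (29 − 1)·114 + 1 = 3193

By the generalised pigeonhole principle, to guarantee some box contains ≥ r objects we need more than (r − 1) · k objects total. Threshold: n = (r − 1) · k + 1. With r = 29 and k = 114: n = 28 · 114 + 1 = 3192 + 1 = 3193. For n = 3192 = 28 · 114, we can put exactly 28 objects in every box, avoiding 29 in any single one — so 3193 is tight.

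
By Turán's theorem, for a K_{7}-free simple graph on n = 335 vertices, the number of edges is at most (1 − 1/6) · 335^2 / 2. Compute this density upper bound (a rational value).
Turán density bound = (5/6) · 335^2/2 = 561125/12 ≈ 46760.4167

Turán's theorem: ex(n, K_{r+1}) is achieved by the complete r-partite Turán graph T(n, r) with parts as balanced as possible, and is at most (1 − 1/r) · n^2/2. For r = 6, n = 335: the density bound is (5/6) · 112225/2 = 561125/12 ≈ 46760.4167. The integer-valued extremum is e(T(335, 6)) = 46760, which is strictly less than the density bound 561125/12 since 6 ∤ 335 (the parts of T(335, 6) cannot all be equal).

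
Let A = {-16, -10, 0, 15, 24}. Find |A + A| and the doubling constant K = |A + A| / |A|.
K = |A + A| / |A| = 15/5 = 3

Enumerate A + A = {a + b : a, b ∈ A}. With |A| = 5, there are |A|^2 = 25 ordered sum pairs; collecting distinct values, A + A = {-32, -26, -20, -16, -10, -1, 0, 5, 8, 14, 15, 24, 30, 39, 48}, so |A + A| = 15. Thus K = 15/5 = 3. For comparison, the minimum possible |A + A| over all 5-element sets is 2·5 − 1 = 9 (so min K = 9/5), attained only by arithmetic progressions.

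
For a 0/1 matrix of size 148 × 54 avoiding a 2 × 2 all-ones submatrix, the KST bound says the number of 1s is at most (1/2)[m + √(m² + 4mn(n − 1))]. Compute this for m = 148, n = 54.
z(148, 54; 2, 2) ≤ (1/2)[148 + √(148² + 4·148·54·53)] = (1/2)[148 + √1716208] = 729.0206

Kővári–Sós–Turán: let r_1, ..., r_148 be the row sums and z = Σ r_i the total number of 1s. Each pair of columns can share at most one row with both entries 1 (else a 2×2 all-ones block appears), so Σ_i C(r_i, 2) ≤ C(54, 2) = 1431. By convexity Σ_i C(r_i, 2) ≥ 148·C(z/148, 2) = z(z − 148)/(2·148), giving z² − 148z − 148·54·53 ≤ 0 and hence z ≤ (1/2)[148 + √(21904 + 4·423576)] = (1/2)[148 + √1716208] ≈ (1/2)(148 + 1310.0412) = 729.0206.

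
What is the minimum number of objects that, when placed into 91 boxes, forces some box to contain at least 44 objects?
n = (44 − 1)·91 + 1 = 3914

By the generalised pigeonhole principle, to guarantee some box contains ≥ r objects we need more than (r − 1) · k objects total. Threshold: n = (r − 1) · k + 1. With r = 44 and k = 91: n = 43 · 91 + 1 = 3913 + 1 = 3914. For n = 3913 = 43 · 91, we can put exactly 43 objects in every box, avoiding 44 in any single one — so 3914 is tight.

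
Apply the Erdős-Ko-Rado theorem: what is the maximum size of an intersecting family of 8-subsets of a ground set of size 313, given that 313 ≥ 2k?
max |F| = C(312, 7) = 53359916132952

The Erdős-Ko-Rado theorem states: for n ≥ 2k, an intersecting family of k-subsets of an n-element set has size at most C(n − 1, k − 1), with equality for 'star' families {A ⊆ [n] : |A| = k, i ∈ A} (fix an element i). For n = 313, k = 8: C(312, 7) = 53359916132952.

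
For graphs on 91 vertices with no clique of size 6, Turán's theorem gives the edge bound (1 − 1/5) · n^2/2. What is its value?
Turán density bound = (4/5) · 91^2/2 = 16562/5 ≈ 3312.4

Turán's theorem: ex(n, K_{r+1}) is achieved by the complete r-partite Turán graph T(n, r) with parts as balanced as possible, and is at most (1 − 1/r) · n^2/2. For r = 5, n = 91: the density bound is (4/5) · 8281/2 = 16562/5 ≈ 3312.4. The integer-valued extremum is e(T(91, 5)) = 3312, which is strictly less than the density bound 16562/5 since 5 ∤ 91 (the parts of T(91, 5) cannot all be equal).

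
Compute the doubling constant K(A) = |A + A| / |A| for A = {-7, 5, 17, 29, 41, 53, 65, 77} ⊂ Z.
K = |A + A| / |A| = 15/8

Enumerate A + A = {a + b : a, b ∈ A}. With |A| = 8, there are |A|^2 = 64 ordered sum pairs; collecting distinct values, A + A = {-14, -2, 10, 22, 34, 46, 58, 70, 82, 94, 106, 118, 130, 142, 154}, so |A + A| = 15. Thus K = 15/8. Here |A + A| = 2|A| − 1 = 15, the minimum possible — so K = 15/8 is minimal, which holds iff A is an arithmetic progression.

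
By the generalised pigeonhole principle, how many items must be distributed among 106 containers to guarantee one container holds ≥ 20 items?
n = (20 − 1)·106 + 1 = 2015

By the generalised pigeonhole principle, to guarantee some box contains ≥ r objects we need more than (r − 1) · k objects total. Threshold: n = (r − 1) · k + 1. With r = 20 and k = 106: n = 19 · 106 + 1 = 2014 + 1 = 2015. For n = 2014 = 19 · 106, we can put exactly 19 objects in every box, avoiding 20 in any single one — so 2015 is tight.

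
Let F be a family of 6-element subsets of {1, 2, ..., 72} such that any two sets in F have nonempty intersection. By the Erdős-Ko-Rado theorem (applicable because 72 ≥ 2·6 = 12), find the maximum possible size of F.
max |F| = C(71, 5) = 13019909

The Erdős-Ko-Rado theorem states: for n ≥ 2k, an intersecting family of k-subsets of an n-element set has size at most C(n − 1, k − 1), with equality for 'star' families {A ⊆ [n] : |A| = k, i ∈ A} (fix an element i). For n = 72, k = 6: C(71, 5) = 13019909.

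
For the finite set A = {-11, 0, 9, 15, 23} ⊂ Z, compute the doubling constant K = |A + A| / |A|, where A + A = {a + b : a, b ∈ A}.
K = |A + A| / |A| = 15/5 = 3

Enumerate A + A = {a + b : a, b ∈ A}. With |A| = 5, there are |A|^2 = 25 ordered sum pairs; collecting distinct values, A + A = {-22, -11, -2, 0, 4, 9, 12, 15, 18, 23, 24, 30, 32, 38, 46}, so |A + A| = 15. Thus K = 15/5 = 3. For comparison, the minimum possible |A + A| over all 5-element sets is 2·5 − 1 = 9 (so min K = 9/5), attained only by arithmetic progressions.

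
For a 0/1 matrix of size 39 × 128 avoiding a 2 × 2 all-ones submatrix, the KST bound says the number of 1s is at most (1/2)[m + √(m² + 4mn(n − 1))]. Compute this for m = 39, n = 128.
z(39, 128; 2, 2) ≤ (1/2)[39 + √(39² + 4·39·128·127)] = (1/2)[39 + √2537457] = 815.9699

Kővári–Sós–Turán: let r_1, ..., r_39 be the row sums and z = Σ r_i the total number of 1s. Each pair of columns can share at most one row with both entries 1 (else a 2×2 all-ones block appears), so Σ_i C(r_i, 2) ≤ C(128, 2) = 8128. By convexity Σ_i C(r_i, 2) ≥ 39·C(z/39, 2) = z(z − 39)/(2·39), giving z² − 39z − 39·128·127 ≤ 0 and hence z ≤ (1/2)[39 + √(1521 + 4·633984)] = (1/2)[39 + √2537457] ≈ (1/2)(39 + 1592.9397) = 815.9699.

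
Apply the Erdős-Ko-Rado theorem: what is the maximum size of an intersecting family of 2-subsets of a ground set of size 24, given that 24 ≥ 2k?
max |F| = C(23, 1) = 23

The Erdős-Ko-Rado theorem states: for n ≥ 2k, an intersecting family of k-subsets of an n-element set has size at most C(n − 1, k − 1), with equality for 'star' families {A ⊆ [n] : |A| = k, i ∈ A} (fix an element i). For n = 24, k = 2: C(23, 1) = 23.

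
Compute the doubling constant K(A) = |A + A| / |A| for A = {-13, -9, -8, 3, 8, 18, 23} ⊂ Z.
K = |A + A| / |A| = 25/7

Enumerate A + A = {a + b : a, b ∈ A}. With |A| = 7, there are |A|^2 = 49 ordered sum pairs; collecting distinct values, A + A = {-26, -22, -21, -18, -17, -16, -10, -6, -5, -1, 0, 5, 6, 9, 10, 11, 14, 15, 16, 21, 26, 31, 36, 41, 46}, so |A + A| = 25. Thus K = 25/7. For comparison, the minimum possible |A + A| over all 7-element sets is 2·7 − 1 = 13 (so min K = 13/7), attained only by arithmetic progressions.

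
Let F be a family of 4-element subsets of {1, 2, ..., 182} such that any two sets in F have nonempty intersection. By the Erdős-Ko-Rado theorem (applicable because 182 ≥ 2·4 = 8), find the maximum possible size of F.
max |F| = C(181, 3) = 971970

The Erdős-Ko-Rado theorem states: for n ≥ 2k, an intersecting family of k-subsets of an n-element set has size at most C(n − 1, k − 1), with equality for 'star' families {A ⊆ [n] : |A| = k, i ∈ A} (fix an element i). For n = 182, k = 4: C(181, 3) = 971970.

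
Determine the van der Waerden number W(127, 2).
W(127, 2) = 127 + 1 = 128

A 2-term AP is any pair of integers, so a monochromatic 2-AP exists iff some colour is used at least twice. With 127 colours, the colouring i ↦ i on {1, ..., 127} uses each colour once, avoiding any monochromatic pair, so W(127, 2) > 127. For {1, ..., 128}, pigeonhole forces two integers of the same colour, which form a monochromatic 2-AP. Hence W(127, 2) = 128.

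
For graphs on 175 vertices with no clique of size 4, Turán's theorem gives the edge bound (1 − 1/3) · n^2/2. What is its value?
Turán density bound = (2/3) · 175^2/2 = 30625/3 ≈ 10208.3333

Turán's theorem: ex(n, K_{r+1}) is achieved by the complete r-partite Turán graph T(n, r) with parts as balanced as possible, and is at most (1 − 1/r) · n^2/2. For r = 3, n = 175: the density bound is (2/3) · 30625/2 = 30625/3 ≈ 10208.3333. The integer-valued extremum is e(T(175, 3)) = 10208, which is strictly less than the density bound 30625/3 since 3 ∤ 175 (the parts of T(175, 3) cannot all be equal).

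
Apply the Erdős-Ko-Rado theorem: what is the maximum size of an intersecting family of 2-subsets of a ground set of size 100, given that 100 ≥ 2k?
max |F| = C(99, 1) = 99

The Erdős-Ko-Rado theorem states: for n ≥ 2k, an intersecting family of k-subsets of an n-element set has size at most C(n − 1, k − 1), with equality for 'star' families {A ⊆ [n] : |A| = k, i ∈ A} (fix an element i). For n = 100, k = 2: C(99, 1) = 99.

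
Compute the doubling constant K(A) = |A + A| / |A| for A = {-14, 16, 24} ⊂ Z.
K = |A + A| / |A| = 6/3 = 2

Enumerate A + A = {a + b : a, b ∈ A}. With |A| = 3, there are |A|^2 = 9 ordered sum pairs; collecting distinct values, A + A = {-28, 2, 10, 32, 40, 48}, so |A + A| = 6. Thus K = 6/3 = 2. For comparison, the minimum possible |A + A| over all 3-element sets is 2·3 − 1 = 5 (so min K = 5/3), attained only by arithmetic progressions.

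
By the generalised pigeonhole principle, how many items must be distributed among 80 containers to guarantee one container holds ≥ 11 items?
n = (11 − 1)·80 + 1 = 801

By the generalised pigeonhole principle, to guarantee some box contains ≥ r objects we need more than (r − 1) · k objects total. Threshold: n = (r − 1) · k + 1. With r = 11 and k = 80: n = 10 · 80 + 1 = 800 + 1 = 801. For n = 800 = 10 · 80, we can put exactly 10 objects in every box, avoiding 11 in any single one — so 801 is tight.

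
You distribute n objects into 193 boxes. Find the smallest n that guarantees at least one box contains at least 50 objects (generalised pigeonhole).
n = (50 − 1)·193 + 1 = 9458

By the generalised pigeonhole principle, to guarantee some box contains ≥ r objects we need more than (r − 1) · k objects total. Threshold: n = (r − 1) · k + 1. With r = 50 and k = 193: n = 49 · 193 + 1 = 9457 + 1 = 9458. For n = 9457 = 49 · 193, we can put exactly 49 objects in every box, avoiding 50 in any single one — so 9458 is tight.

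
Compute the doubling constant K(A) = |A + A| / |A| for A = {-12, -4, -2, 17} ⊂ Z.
K = |A + A| / |A| = 10/4 = 5/2

Enumerate A + A = {a + b : a, b ∈ A}. With |A| = 4, there are |A|^2 = 16 ordered sum pairs; collecting distinct values, A + A = {-24, -16, -14, -8, -6, -4, 5, 13, 15, 34}, so |A + A| = 10. Thus K = 10/4 = 5/2. For comparison, the minimum possible |A + A| over all 4-element sets is 2·4 − 1 = 7 (so min K = 7/4), attained only by arithmetic progressions.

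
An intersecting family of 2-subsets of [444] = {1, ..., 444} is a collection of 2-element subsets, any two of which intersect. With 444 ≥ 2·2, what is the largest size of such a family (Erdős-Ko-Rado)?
max |F| = C(443, 1) = 443

Erdős-Ko-Rado (1961): when n ≥ 2k, max |F| = C(n−1, k−1). The bound is attained by the star {A : i ∈ A} for any fixed i ∈ [n]. Here C(444−1, 2−1) = C(443, 1) = 443.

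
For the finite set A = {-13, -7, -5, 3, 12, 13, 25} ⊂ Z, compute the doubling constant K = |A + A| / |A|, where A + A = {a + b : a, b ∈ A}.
K = |A + A| / |A| = 26/7

Enumerate A + A = {a + b : a, b ∈ A}. With |A| = 7, there are |A|^2 = 49 ordered sum pairs; collecting distinct values, A + A = {-26, -20, -18, -14, -12, -10, -4, -2, -1, 0, 5, 6, 7, 8, 12, 15, 16, 18, 20, 24, 25, 26, 28, 37, 38, 50}, so |A + A| = 26. Thus K = 26/7. For comparison, the minimum possible |A + A| over all 7-element sets is 2·7 − 1 = 13 (so min K = 13/7), attained only by arithmetic progressions.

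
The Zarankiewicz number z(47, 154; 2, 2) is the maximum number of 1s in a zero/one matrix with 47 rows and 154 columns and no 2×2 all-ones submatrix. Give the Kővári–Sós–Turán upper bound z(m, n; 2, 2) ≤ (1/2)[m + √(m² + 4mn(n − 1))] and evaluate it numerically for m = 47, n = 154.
z(47, 154; 2, 2) ≤ (1/2)[47 + √(47² + 4·47·154·153)] = (1/2)[47 + √4431865] = 1076.0998

Kővári–Sós–Turán: let r_1, ..., r_47 be the row sums and z = Σ r_i the total number of 1s. Each pair of columns can share at most one row with both entries 1 (else a 2×2 all-ones block appears), so Σ_i C(r_i, 2) ≤ C(154, 2) = 11781. By convexity Σ_i C(r_i, 2) ≥ 47·C(z/47, 2) = z(z − 47)/(2·47), giving z² − 47z − 47·154·153 ≤ 0 and hence z ≤ (1/2)[47 + √(2209 + 4·1107414)] = (1/2)[47 + √4431865] ≈ (1/2)(47 + 2105.1995) = 1076.0998.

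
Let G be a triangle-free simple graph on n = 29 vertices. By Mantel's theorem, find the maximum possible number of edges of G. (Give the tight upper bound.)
ex(29, K_3) = ⌊29^2/4⌋ = 210

Mantel (1907): a triangle-free graph on n vertices has at most ⌊n^2/4⌋ edges, with equality for the complete bipartite graph K_{⌊n/2⌋, ⌈n/2⌉}. For n = 29: ⌊29^2/4⌋ = ⌊841/4⌋ = 210. The extremal graph is K_{14, 15}, which has 14·15 = 210 edges.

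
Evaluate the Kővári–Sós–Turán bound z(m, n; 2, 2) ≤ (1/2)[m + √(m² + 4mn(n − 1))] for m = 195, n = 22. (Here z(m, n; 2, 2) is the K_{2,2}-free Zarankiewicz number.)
z(195, 22; 2, 2) ≤ (1/2)[195 + √(195² + 4·195·22·21)] = (1/2)[195 + √398385] = 413.0887

Kővári–Sós–Turán: let r_1, ..., r_195 be the row sums and z = Σ r_i the total number of 1s. Each pair of columns can share at most one row with both entries 1 (else a 2×2 all-ones block appears), so Σ_i C(r_i, 2) ≤ C(22, 2) = 231. By convexity Σ_i C(r_i, 2) ≥ 195·C(z/195, 2) = z(z − 195)/(2·195), giving z² − 195z − 195·22·21 ≤ 0 and hence z ≤ (1/2)[195 + √(38025 + 4·90090)] = (1/2)[195 + √398385] ≈ (1/2)(195 + 631.1775) = 413.0887.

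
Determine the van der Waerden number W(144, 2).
W(144, 2) = 144 + 1 = 145

A 2-term AP is any pair of integers, so a monochromatic 2-AP exists iff some colour is used at least twice. With 144 colours, the colouring i ↦ i on {1, ..., 144} uses each colour once, avoiding any monochromatic pair, so W(144, 2) > 144. For {1, ..., 145}, pigeonhole forces two integers of the same colour, which form a monochromatic 2-AP. Hence W(144, 2) = 145.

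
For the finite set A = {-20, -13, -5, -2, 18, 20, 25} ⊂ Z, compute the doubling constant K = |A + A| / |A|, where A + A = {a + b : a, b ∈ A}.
K = |A + A| / |A| = 27/7

Enumerate A + A = {a + b : a, b ∈ A}. With |A| = 7, there are |A|^2 = 49 ordered sum pairs; collecting distinct values, A + A = {-40, -33, -26, -25, -22, -18, -15, -10, -7, -4, -2, 0, 5, 7, 12, 13, 15, 16, 18, 20, 23, 36, 38, 40, 43, 45, 50}, so |A + A| = 27. Thus K = 27/7. For comparison, the minimum possible |A + A| over all 7-element sets is 2·7 − 1 = 13 (so min K = 13/7), attained only by arithmetic progressions.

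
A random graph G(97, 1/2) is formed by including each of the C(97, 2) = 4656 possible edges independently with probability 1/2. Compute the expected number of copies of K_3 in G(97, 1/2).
E[# K_3] = C(97, 3) · (1/2)^C(3, 2) = 147440 / 2^3 = 18430

For each 3-subset S of vertices (there are C(97, 3) = 147440 such S), let X_S = 1 if S induces a K_3 (all C(3, 2) = 3 edges present). Then P(X_S = 1) = (1/2)^3 = 1/8. By linearity of expectation, E[# K_3] = C(97, 3) · (1/2)^3 = 147440 / 8 = 18430.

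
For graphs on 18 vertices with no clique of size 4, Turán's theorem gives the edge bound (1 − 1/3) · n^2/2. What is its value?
Turán density bound = (2/3) · 18^2/2 = 108

Turán's theorem: ex(n, K_{r+1}) is achieved by the complete r-partite Turán graph T(n, r) with parts as balanced as possible, and is at most (1 − 1/r) · n^2/2. For r = 3, n = 18: the density bound is (2/3) · 324/2 = 108. Since 3 ∣ 18, the Turán graph T(18, 3) has parts of equal size 6, and its edge count e(T(18, 3)) = 108 attains the density bound exactly.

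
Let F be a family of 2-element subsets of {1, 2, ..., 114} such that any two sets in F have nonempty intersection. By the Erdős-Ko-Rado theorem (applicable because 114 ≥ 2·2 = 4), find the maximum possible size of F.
max |F| = C(113, 1) = 113

Erdős-Ko-Rado (1961): when n ≥ 2k, max |F| = C(n−1, k−1). The bound is attained by the star {A : i ∈ A} for any fixed i ∈ [n]. Here C(114−1, 2−1) = C(113, 1) = 113.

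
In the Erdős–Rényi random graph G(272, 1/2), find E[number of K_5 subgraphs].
E[# K_5] = C(272, 5) · (1/2)^C(5, 2) = 11956602384 / 2^10 = 747287649/64 = 11676369.515625

For each 5-subset S of vertices (there are C(272, 5) = 11956602384 such S), let X_S = 1 if S induces a K_5 (all C(5, 2) = 10 edges present). Then P(X_S = 1) = (1/2)^10 = 1/1024. By linearity of expectation, E[# K_5] = C(272, 5) · (1/2)^10 = 11956602384 / 1024 = 747287649/64 = 11676369.515625.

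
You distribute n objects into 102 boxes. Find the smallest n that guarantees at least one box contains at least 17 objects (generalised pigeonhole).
n = (17 − 1)·102 + 1 = 1633

By the generalised pigeonhole principle, to guarantee some box contains ≥ r objects we need more than (r − 1) · k objects total. Threshold: n = (r − 1) · k + 1. With r = 17 and k = 102: n = 16 · 102 + 1 = 1632 + 1 = 1633. For n = 1632 = 16 · 102, we can put exactly 16 objects in every box, avoiding 17 in any single one — so 1633 is tight.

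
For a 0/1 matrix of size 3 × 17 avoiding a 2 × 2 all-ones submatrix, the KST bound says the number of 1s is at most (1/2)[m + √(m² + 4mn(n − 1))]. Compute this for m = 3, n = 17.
z(3, 17; 2, 2) ≤ (1/2)[3 + √(3² + 4·3·17·16)] = (1/2)[3 + √3273] = 30.1051

Kővári–Sós–Turán: let r_1, ..., r_3 be the row sums and z = Σ r_i the total number of 1s. Each pair of columns can share at most one row with both entries 1 (else a 2×2 all-ones block appears), so Σ_i C(r_i, 2) ≤ C(17, 2) = 136. By convexity Σ_i C(r_i, 2) ≥ 3·C(z/3, 2) = z(z − 3)/(2·3), giving z² − 3z − 3·17·16 ≤ 0 and hence z ≤ (1/2)[3 + √(9 + 4·816)] = (1/2)[3 + √3273] ≈ (1/2)(3 + 57.2101) = 30.1051.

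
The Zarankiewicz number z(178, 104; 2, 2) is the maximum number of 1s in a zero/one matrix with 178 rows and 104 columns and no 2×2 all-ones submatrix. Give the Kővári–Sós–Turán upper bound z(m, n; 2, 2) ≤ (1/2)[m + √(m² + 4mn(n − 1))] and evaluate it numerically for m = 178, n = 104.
z(178, 104; 2, 2) ≤ (1/2)[178 + √(178² + 4·178·104·103)] = (1/2)[178 + √7658628] = 1472.7113

Kővári–Sós–Turán: let r_1, ..., r_178 be the row sums and z = Σ r_i the total number of 1s. Each pair of columns can share at most one row with both entries 1 (else a 2×2 all-ones block appears), so Σ_i C(r_i, 2) ≤ C(104, 2) = 5356. By convexity Σ_i C(r_i, 2) ≥ 178·C(z/178, 2) = z(z − 178)/(2·178), giving z² − 178z − 178·104·103 ≤ 0 and hence z ≤ (1/2)[178 + √(31684 + 4·1906736)] = (1/2)[178 + √7658628] ≈ (1/2)(178 + 2767.4226) = 1472.7113.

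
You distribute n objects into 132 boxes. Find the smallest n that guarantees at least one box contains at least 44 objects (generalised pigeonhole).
n = (44 − 1)·132 + 1 = 5677

By the generalised pigeonhole principle, to guarantee some box contains ≥ r objects we need more than (r − 1) · k objects total. Threshold: n = (r − 1) · k + 1. With r = 44 and k = 132: n = 43 · 132 + 1 = 5676 + 1 = 5677. For n = 5676 = 43 · 132, we can put exactly 43 objects in every box, avoiding 44 in any single one — so 5677 is tight.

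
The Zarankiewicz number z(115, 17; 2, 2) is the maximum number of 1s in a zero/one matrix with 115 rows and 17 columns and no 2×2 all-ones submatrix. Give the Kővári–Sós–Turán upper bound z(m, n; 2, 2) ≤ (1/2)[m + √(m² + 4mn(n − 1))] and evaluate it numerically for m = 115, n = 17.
z(115, 17; 2, 2) ≤ (1/2)[115 + √(115² + 4·115·17·16)] = (1/2)[115 + √138345] = 243.4738

Kővári–Sós–Turán: let r_1, ..., r_115 be the row sums and z = Σ r_i the total number of 1s. Each pair of columns can share at most one row with both entries 1 (else a 2×2 all-ones block appears), so Σ_i C(r_i, 2) ≤ C(17, 2) = 136. By convexity Σ_i C(r_i, 2) ≥ 115·C(z/115, 2) = z(z − 115)/(2·115), giving z² − 115z − 115·17·16 ≤ 0 and hence z ≤ (1/2)[115 + √(13225 + 4·31280)] = (1/2)[115 + √138345] ≈ (1/2)(115 + 371.9476) = 243.4738.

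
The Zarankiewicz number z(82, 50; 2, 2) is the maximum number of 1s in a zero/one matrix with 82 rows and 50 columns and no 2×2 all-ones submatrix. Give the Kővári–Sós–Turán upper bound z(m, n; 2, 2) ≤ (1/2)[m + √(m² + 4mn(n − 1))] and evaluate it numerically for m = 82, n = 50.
z(82, 50; 2, 2) ≤ (1/2)[82 + √(82² + 4·82·50·49)] = (1/2)[82 + √810324] = 491.09

Kővári–Sós–Turán: let r_1, ..., r_82 be the row sums and z = Σ r_i the total number of 1s. Each pair of columns can share at most one row with both entries 1 (else a 2×2 all-ones block appears), so Σ_i C(r_i, 2) ≤ C(50, 2) = 1225. By convexity Σ_i C(r_i, 2) ≥ 82·C(z/82, 2) = z(z − 82)/(2·82), giving z² − 82z − 82·50·49 ≤ 0 and hence z ≤ (1/2)[82 + √(6724 + 4·200900)] = (1/2)[82 + √810324] ≈ (1/2)(82 + 900.18) = 491.09.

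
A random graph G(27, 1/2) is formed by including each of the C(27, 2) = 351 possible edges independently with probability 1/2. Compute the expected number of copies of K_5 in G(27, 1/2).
E[# K_5] = C(27, 5) · (1/2)^C(5, 2) = 80730 / 2^10 = 40365/512 ≈ 78.837891

For each 5-subset S of vertices (there are C(27, 5) = 80730 such S), let X_S = 1 if S induces a K_5 (all C(5, 2) = 10 edges present). Then P(X_S = 1) = (1/2)^10 = 1/1024. By linearity of expectation, E[# K_5] = C(27, 5) · (1/2)^10 = 80730 / 1024 = 40365/512 ≈ 78.837891.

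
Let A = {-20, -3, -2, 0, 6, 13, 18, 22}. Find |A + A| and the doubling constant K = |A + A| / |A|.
K = |A + A| / |A| = 34/8 = 17/4

Enumerate A + A = {a + b : a, b ∈ A}. With |A| = 8, there are |A|^2 = 64 ordered sum pairs; collecting distinct values, A + A = {-40, -23, -22, -20, -14, -7, -6, -5, -4, -3, -2, 0, 2, 3, 4, 6, 10, 11, 12, 13, 15, 16, 18, 19, 20, 22, 24, 26, 28, 31, 35, 36, 40, 44}, so |A + A| = 34. Thus K = 34/8 = 17/4. For comparison, the minimum possible |A + A| over all 8-element sets is 2·8 − 1 = 15 (so min K = 15/8), attained only by arithmetic progressions.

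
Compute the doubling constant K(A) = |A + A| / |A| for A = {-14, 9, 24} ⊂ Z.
K = |A + A| / |A| = 6/3 = 2

Enumerate A + A = {a + b : a, b ∈ A}. With |A| = 3, there are |A|^2 = 9 ordered sum pairs; collecting distinct values, A + A = {-28, -5, 10, 18, 33, 48}, so |A + A| = 6. Thus K = 6/3 = 2. For comparison, the minimum possible |A + A| over all 3-element sets is 2·3 − 1 = 5 (so min K = 5/3), attained only by arithmetic progressions.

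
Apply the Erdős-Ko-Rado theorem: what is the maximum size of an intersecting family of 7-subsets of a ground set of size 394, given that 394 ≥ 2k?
max |F| = C(393, 6) = 4924575638164

Erdős-Ko-Rado (1961): when n ≥ 2k, max |F| = C(n−1, k−1). The bound is attained by the star {A : i ∈ A} for any fixed i ∈ [n]. Here C(394−1, 7−1) = C(393, 6) = 4924575638164.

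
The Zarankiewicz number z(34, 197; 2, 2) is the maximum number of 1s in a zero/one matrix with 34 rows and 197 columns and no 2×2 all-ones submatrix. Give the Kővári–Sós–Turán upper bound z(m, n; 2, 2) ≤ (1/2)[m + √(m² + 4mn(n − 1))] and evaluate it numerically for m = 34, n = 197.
z(34, 197; 2, 2) ≤ (1/2)[34 + √(34² + 4·34·197·196)] = (1/2)[34 + √5252388] = 1162.9044

Kővári–Sós–Turán: let r_1, ..., r_34 be the row sums and z = Σ r_i the total number of 1s. Each pair of columns can share at most one row with both entries 1 (else a 2×2 all-ones block appears), so Σ_i C(r_i, 2) ≤ C(197, 2) = 19306. By convexity Σ_i C(r_i, 2) ≥ 34·C(z/34, 2) = z(z − 34)/(2·34), giving z² − 34z − 34·197·196 ≤ 0 and hence z ≤ (1/2)[34 + √(1156 + 4·1312808)] = (1/2)[34 + √5252388] ≈ (1/2)(34 + 2291.8089) = 1162.9044.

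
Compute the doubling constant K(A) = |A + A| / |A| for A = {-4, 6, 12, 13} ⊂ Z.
K = |A + A| / |A| = 10/4 = 5/2

Enumerate A + A = {a + b : a, b ∈ A}. With |A| = 4, there are |A|^2 = 16 ordered sum pairs; collecting distinct values, A + A = {-8, 2, 8, 9, 12, 18, 19, 24, 25, 26}, so |A + A| = 10. Thus K = 10/4 = 5/2. For comparison, the minimum possible |A + A| over all 4-element sets is 2·4 − 1 = 7 (so min K = 7/4), attained only by arithmetic progressions.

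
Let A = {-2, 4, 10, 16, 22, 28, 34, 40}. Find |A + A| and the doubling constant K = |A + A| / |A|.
K = |A + A| / |A| = 15/8

Enumerate A + A = {a + b : a, b ∈ A}. With |A| = 8, there are |A|^2 = 64 ordered sum pairs; collecting distinct values, A + A = {-4, 2, 8, 14, 20, 26, 32, 38, 44, 50, 56, 62, 68, 74, 80}, so |A + A| = 15. Thus K = 15/8. Here |A + A| = 2|A| − 1 = 15, the minimum possible — so K = 15/8 is minimal, which holds iff A is an arithmetic progression.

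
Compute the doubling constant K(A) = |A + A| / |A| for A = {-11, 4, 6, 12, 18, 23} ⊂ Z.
K = |A + A| / |A| = 19/6

Enumerate A + A = {a + b : a, b ∈ A}. With |A| = 6, there are |A|^2 = 36 ordered sum pairs; collecting distinct values, A + A = {-22, -7, -5, 1, 7, 8, 10, 12, 16, 18, 22, 24, 27, 29, 30, 35, 36, 41, 46}, so |A + A| = 19. Thus K = 19/6. For comparison, the minimum possible |A + A| over all 6-element sets is 2·6 − 1 = 11 (so min K = 11/6), attained only by arithmetic progressions.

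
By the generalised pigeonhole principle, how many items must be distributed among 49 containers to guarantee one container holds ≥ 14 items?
n = (14 − 1)·49 + 1 = 638

By the generalised pigeonhole principle, to guarantee some box contains ≥ r objects we need more than (r − 1) · k objects total. Threshold: n = (r − 1) · k + 1. With r = 14 and k = 49: n = 13 · 49 + 1 = 637 + 1 = 638. For n = 637 = 13 · 49, we can put exactly 13 objects in every box, avoiding 14 in any single one — so 638 is tight.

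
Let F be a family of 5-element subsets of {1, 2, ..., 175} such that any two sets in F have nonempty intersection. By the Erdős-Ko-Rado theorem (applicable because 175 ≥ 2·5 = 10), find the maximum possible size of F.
max |F| = C(174, 4) = 36890001

The Erdős-Ko-Rado theorem states: for n ≥ 2k, an intersecting family of k-subsets of an n-element set has size at most C(n − 1, k − 1), with equality for 'star' families {A ⊆ [n] : |A| = k, i ∈ A} (fix an element i). For n = 175, k = 5: C(174, 4) = 36890001.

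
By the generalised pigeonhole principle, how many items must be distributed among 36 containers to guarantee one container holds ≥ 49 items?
n = (49 − 1)·36 + 1 = 1729

By the generalised pigeonhole principle, to guarantee some box contains ≥ r objects we need more than (r − 1) · k objects total. Threshold: n = (r − 1) · k + 1. With r = 49 and k = 36: n = 48 · 36 + 1 = 1728 + 1 = 1729. For n = 1728 = 48 · 36, we can put exactly 48 objects in every box, avoiding 49 in any single one — so 1729 is tight.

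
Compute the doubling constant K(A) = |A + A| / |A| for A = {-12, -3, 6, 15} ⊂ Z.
K = |A + A| / |A| = 7/4

Enumerate A + A = {a + b : a, b ∈ A}. With |A| = 4, there are |A|^2 = 16 ordered sum pairs; collecting distinct values, A + A = {-24, -15, -6, 3, 12, 21, 30}, so |A + A| = 7. Thus K = 7/4. Here |A + A| = 2|A| − 1 = 7, the minimum possible — so K = 7/4 is minimal, which holds iff A is an arithmetic progression.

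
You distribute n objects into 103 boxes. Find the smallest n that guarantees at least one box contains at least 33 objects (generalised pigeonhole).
n = (33 − 1)·103 + 1 = 3297

By the generalised pigeonhole principle, to guarantee some box contains ≥ r objects we need more than (r − 1) · k objects total. Threshold: n = (r − 1) · k + 1. With r = 33 and k = 103: n = 32 · 103 + 1 = 3296 + 1 = 3297. For n = 3296 = 32 · 103, we can put exactly 32 objects in every box, avoiding 33 in any single one — so 3297 is tight.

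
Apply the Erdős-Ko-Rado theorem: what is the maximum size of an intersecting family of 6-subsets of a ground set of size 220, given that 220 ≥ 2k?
max |F| = C(219, 5) = 4009325418

The Erdős-Ko-Rado theorem states: for n ≥ 2k, an intersecting family of k-subsets of an n-element set has size at most C(n − 1, k − 1), with equality for 'star' families {A ⊆ [n] : |A| = k, i ∈ A} (fix an element i). For n = 220, k = 6: C(219, 5) = 4009325418.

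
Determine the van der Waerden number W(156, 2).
W(156, 2) = 156 + 1 = 157

A 2-term AP is any pair of integers, so a monochromatic 2-AP exists iff some colour is used at least twice. With 156 colours, the colouring i ↦ i on {1, ..., 156} uses each colour once, avoiding any monochromatic pair, so W(156, 2) > 156. For {1, ..., 157}, pigeonhole forces two integers of the same colour, which form a monochromatic 2-AP. Hence W(156, 2) = 157.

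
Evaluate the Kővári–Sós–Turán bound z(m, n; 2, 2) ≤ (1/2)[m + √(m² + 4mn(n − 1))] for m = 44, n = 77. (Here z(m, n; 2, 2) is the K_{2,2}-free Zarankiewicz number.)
z(44, 77; 2, 2) ≤ (1/2)[44 + √(44² + 4·44·77·76)] = (1/2)[44 + √1031888] = 529.9094

Kővári–Sós–Turán: let r_1, ..., r_44 be the row sums and z = Σ r_i the total number of 1s. Each pair of columns can share at most one row with both entries 1 (else a 2×2 all-ones block appears), so Σ_i C(r_i, 2) ≤ C(77, 2) = 2926. By convexity Σ_i C(r_i, 2) ≥ 44·C(z/44, 2) = z(z − 44)/(2·44), giving z² − 44z − 44·77·76 ≤ 0 and hence z ≤ (1/2)[44 + √(1936 + 4·257488)] = (1/2)[44 + √1031888] ≈ (1/2)(44 + 1015.8189) = 529.9094.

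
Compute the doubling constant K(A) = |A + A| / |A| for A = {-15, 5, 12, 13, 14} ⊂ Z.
K = |A + A| / |A| = 14/5

Enumerate A + A = {a + b : a, b ∈ A}. With |A| = 5, there are |A|^2 = 25 ordered sum pairs; collecting distinct values, A + A = {-30, -10, -3, -2, -1, 10, 17, 18, 19, 24, 25, 26, 27, 28}, so |A + A| = 14. Thus K = 14/5. For comparison, the minimum possible |A + A| over all 5-element sets is 2·5 − 1 = 9 (so min K = 9/5), attained only by arithmetic progressions.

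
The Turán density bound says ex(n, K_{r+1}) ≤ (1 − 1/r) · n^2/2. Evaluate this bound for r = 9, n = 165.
Turán density bound = (8/9) · 165^2/2 = 12100

Turán's theorem: ex(n, K_{r+1}) is achieved by the complete r-partite Turán graph T(n, r) with parts as balanced as possible, and is at most (1 − 1/r) · n^2/2. For r = 9, n = 165: the density bound is (8/9) · 27225/2 = 12100. The integer-valued extremum is e(T(165, 9)) = 12099, which is strictly less than the density bound 12100 since 9 ∤ 165 (the parts of T(165, 9) cannot all be equal).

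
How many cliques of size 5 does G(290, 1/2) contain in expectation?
E[# K_5] = C(290, 5) · (1/2)^C(5, 2) = 16510301808 / 2^10 = 1031893863/64 = 16123341.609375

For each 5-subset S of vertices (there are C(290, 5) = 16510301808 such S), let X_S = 1 if S induces a K_5 (all C(5, 2) = 10 edges present). Then P(X_S = 1) = (1/2)^10 = 1/1024. By linearity of expectation, E[# K_5] = C(290, 5) · (1/2)^10 = 16510301808 / 1024 = 1031893863/64 = 16123341.609375.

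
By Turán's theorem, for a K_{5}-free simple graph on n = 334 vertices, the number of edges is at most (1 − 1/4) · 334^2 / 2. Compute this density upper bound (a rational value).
Turán density bound = (3/4) · 334^2/2 = 83667/2 ≈ 41833.5

Turán's theorem: ex(n, K_{r+1}) is achieved by the complete r-partite Turán graph T(n, r) with parts as balanced as possible, and is at most (1 − 1/r) · n^2/2. For r = 4, n = 334: the density bound is (3/4) · 111556/2 = 83667/2 ≈ 41833.5. The integer-valued extremum is e(T(334, 4)) = 41833, which is strictly less than the density bound 83667/2 since 4 ∤ 334 (the parts of T(334, 4) cannot all be equal).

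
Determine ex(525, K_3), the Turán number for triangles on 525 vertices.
ex(525, K_3) = ⌊525^2/4⌋ = 68906

Mantel (1907): a triangle-free graph on n vertices has at most ⌊n^2/4⌋ edges, with equality for the complete bipartite graph K_{⌊n/2⌋, ⌈n/2⌉}. For n = 525: ⌊525^2/4⌋ = ⌊275625/4⌋ = 68906. The extremal graph is K_{262, 263}, which has 262·263 = 68906 edges.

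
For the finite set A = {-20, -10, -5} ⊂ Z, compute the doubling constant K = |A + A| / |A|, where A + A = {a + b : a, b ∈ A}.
K = |A + A| / |A| = 6/3 = 2

Enumerate A + A = {a + b : a, b ∈ A}. With |A| = 3, there are |A|^2 = 9 ordered sum pairs; collecting distinct values, A + A = {-40, -30, -25, -20, -15, -10}, so |A + A| = 6. Thus K = 6/3 = 2. For comparison, the minimum possible |A + A| over all 3-element sets is 2·3 − 1 = 5 (so min K = 5/3), attained only by arithmetic progressions.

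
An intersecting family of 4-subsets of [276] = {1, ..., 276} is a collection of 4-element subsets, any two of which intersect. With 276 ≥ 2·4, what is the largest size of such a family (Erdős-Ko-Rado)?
max |F| = C(275, 3) = 3428425

Erdős-Ko-Rado (1961): when n ≥ 2k, max |F| = C(n−1, k−1). The bound is attained by the star {A : i ∈ A} for any fixed i ∈ [n]. Here C(276−1, 4−1) = C(275, 3) = 3428425.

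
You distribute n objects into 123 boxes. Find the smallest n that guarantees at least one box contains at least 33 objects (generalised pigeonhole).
n = (33 − 1)·123 + 1 = 3937

By the generalised pigeonhole principle, to guarantee some box contains ≥ r objects we need more than (r − 1) · k objects total. Threshold: n = (r − 1) · k + 1. With r = 33 and k = 123: n = 32 · 123 + 1 = 3936 + 1 = 3937. For n = 3936 = 32 · 123, we can put exactly 32 objects in every box, avoiding 33 in any single one — so 3937 is tight.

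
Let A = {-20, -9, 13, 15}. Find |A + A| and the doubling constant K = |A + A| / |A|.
K = |A + A| / |A| = 10/4 = 5/2

Enumerate A + A = {a + b : a, b ∈ A}. With |A| = 4, there are |A|^2 = 16 ordered sum pairs; collecting distinct values, A + A = {-40, -29, -18, -7, -5, 4, 6, 26, 28, 30}, so |A + A| = 10. Thus K = 10/4 = 5/2. For comparison, the minimum possible |A + A| over all 4-element sets is 2·4 − 1 = 7 (so min K = 7/4), attained only by arithmetic progressions.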